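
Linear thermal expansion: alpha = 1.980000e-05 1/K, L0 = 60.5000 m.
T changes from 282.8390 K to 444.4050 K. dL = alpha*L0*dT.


dT = 161.5660 K
dL = 1.980000e-05 * 60.5000 * 161.5660 = 0.193540 m
L_final = 60.693540 m

dL = 0.193540 m


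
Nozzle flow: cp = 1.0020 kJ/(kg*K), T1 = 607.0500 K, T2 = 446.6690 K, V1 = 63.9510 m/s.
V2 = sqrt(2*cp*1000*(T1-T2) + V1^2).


dT = 160.3810 K
2*cp*1000*dT = 321403.5240
V1^2 = 4089.7304
V2 = sqrt(325493.2544) = 570.5202 m/s

570.5202 m/s


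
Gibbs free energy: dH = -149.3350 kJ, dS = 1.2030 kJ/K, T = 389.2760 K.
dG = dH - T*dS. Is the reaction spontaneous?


T*dS = 389.2760 * 1.2030 = 468.2990 kJ
dG = -149.3350 - 468.2990 = -617.6340 kJ (spontaneous)

dG = -617.6340 kJ, spontaneous


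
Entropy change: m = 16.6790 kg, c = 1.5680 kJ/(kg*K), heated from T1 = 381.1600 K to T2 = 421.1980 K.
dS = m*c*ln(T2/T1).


T2/T1 = 1.1050
ln(T2/T1) = 0.0999
dS = 16.6790 * 1.5680 * 0.0999 = 2.6122 kJ/K

2.6122 kJ/K


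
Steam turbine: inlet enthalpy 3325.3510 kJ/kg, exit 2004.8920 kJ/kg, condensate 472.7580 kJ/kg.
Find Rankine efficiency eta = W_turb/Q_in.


W = 1320.4590 kJ/kg
Q_in = 2852.5930 kJ/kg
eta = 0.4629 = 46.2898%

eta = 46.2898%


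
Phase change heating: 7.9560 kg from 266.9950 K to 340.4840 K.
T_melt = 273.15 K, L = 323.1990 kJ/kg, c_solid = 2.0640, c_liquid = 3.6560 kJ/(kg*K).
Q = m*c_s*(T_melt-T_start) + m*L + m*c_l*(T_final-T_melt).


Q1 (sensible, solid) = 7.9560 * 2.0640 * 6.1550 = 101.0724 kJ
Q2 (latent) = 7.9560 * 323.1990 = 2571.3712 kJ
Q3 (sensible, liquid) = 7.9560 * 3.6560 * 67.3340 = 1958.5532 kJ
Q_total = 4630.9968 kJ

4630.9968 kJ


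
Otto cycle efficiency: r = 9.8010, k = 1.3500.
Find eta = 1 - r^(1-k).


r^(k-1) = 2.2230
eta = 1 - 1/2.2230 = 0.5502 = 55.0163%

55.0163%


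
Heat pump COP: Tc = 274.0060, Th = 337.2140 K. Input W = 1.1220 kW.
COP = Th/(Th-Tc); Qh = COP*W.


COP = 337.2140 / 63.2080 = 5.3350
Qh = 5.3350 * 1.1220 = 5.9859 kW

COP = 5.3350, Qh = 5.9859 kW


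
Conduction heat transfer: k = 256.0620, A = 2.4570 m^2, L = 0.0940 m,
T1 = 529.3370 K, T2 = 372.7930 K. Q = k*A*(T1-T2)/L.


dT = 156.5440 K
Q = 256.0620 * 2.4570 * 156.5440 / 0.0940 = 1047752.8790 W

1047752.8790 W


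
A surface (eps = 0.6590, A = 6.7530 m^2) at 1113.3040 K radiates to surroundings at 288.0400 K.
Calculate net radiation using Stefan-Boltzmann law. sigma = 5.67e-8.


T^4 = 1.5362e+12
Tsurr^4 = 6.8835e+09
Q = 0.6590 * 5.67e-8 * 6.7530 * 1.5293e+12 = 385895.6996 W

385895.6996 W


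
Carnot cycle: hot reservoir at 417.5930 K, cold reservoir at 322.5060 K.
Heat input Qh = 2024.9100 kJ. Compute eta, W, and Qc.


eta = 1 - 322.5060/417.5930 = 0.2277
W = 0.2277 * 2024.9100 = 461.0772 kJ
Qc = 2024.9100 - 461.0772 = 1563.8328 kJ

eta = 22.7703%, W = 461.0772 kJ, Qc = 1563.8328 kJ


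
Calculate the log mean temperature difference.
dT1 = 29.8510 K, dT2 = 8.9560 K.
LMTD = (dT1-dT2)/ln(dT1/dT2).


dT1/dT2 = 3.3331
ln(dT1/dT2) = 1.2039
LMTD = 20.8950 / 1.2039 = 17.3562 K

17.3562 K


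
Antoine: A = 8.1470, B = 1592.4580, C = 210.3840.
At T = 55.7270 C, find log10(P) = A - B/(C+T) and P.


C+T = 266.1110
B/(C+T) = 5.9842
log10(P) = 8.1470 - 5.9842 = 2.1628
P = 10^2.1628 = 145.4832 mmHg

145.4832 mmHg


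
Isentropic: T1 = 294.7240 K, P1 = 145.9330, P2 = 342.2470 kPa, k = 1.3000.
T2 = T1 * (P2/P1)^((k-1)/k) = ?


(k-1)/k = 0.2308
(P2/P1)^exp = 1.2174
T2 = 294.7240 * 1.2174 = 358.7923 K

358.7923 K


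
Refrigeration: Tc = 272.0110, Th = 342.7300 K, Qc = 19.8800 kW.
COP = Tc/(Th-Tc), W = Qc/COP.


COP = 272.0110 / 70.7190 = 3.8464
W = 19.8800 / 3.8464 = 5.1685 kW

COP = 3.8464, W = 5.1685 kW


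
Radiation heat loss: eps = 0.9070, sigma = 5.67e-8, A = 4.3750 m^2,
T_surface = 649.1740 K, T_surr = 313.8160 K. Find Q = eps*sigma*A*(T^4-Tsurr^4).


T^4 = 1.7760e+11
Tsurr^4 = 9.6984e+09
Q = 0.9070 * 5.67e-8 * 4.3750 * 1.6790e+11 = 37776.7699 W

37776.7699 W


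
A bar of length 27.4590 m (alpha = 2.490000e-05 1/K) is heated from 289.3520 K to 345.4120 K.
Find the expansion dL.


dT = 56.0600 K
dL = 2.490000e-05 * 27.4590 * 56.0600 = 0.038330 m
L_final = 27.497330 m

dL = 0.038330 m


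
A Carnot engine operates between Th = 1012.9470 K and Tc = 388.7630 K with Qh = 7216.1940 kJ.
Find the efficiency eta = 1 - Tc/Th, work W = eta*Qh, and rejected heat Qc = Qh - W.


eta = 1 - 388.7630/1012.9470 = 0.6162
W = 0.6162 * 7216.1940 = 4446.6619 kJ
Qc = 7216.1940 - 4446.6619 = 2769.5321 kJ

eta = 61.6206%, W = 4446.6619 kJ, Qc = 2769.5321 kJ


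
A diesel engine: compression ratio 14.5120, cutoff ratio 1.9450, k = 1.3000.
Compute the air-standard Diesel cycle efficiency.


r^(k-1) = 2.2311
rc^k = 2.3746
eta = 0.4985 = 49.8476%

49.8476%


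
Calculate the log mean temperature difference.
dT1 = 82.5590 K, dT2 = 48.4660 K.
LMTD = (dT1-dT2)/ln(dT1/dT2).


dT1/dT2 = 1.7034
ln(dT1/dT2) = 0.5327
LMTD = 34.0930 / 0.5327 = 64.0063 K

64.0063 K


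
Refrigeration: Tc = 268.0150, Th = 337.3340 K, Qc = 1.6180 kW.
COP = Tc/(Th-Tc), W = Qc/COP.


COP = 268.0150 / 69.3190 = 3.8664
W = 1.6180 / 3.8664 = 0.4185 kW

COP = 3.8664, W = 0.4185 kW


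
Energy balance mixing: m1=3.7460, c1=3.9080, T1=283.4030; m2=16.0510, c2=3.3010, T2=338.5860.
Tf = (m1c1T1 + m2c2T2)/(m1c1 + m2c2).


num = 22088.6003
den = 67.6237
Tf = 326.6398 K

326.6398 K


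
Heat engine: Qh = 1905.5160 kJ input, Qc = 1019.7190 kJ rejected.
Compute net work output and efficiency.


W = 1905.5160 - 1019.7190 = 885.7970 kJ
eta = 885.7970 / 1905.5160 = 0.4649 = 46.4859%

W = 885.7970 kJ, eta = 46.4859%


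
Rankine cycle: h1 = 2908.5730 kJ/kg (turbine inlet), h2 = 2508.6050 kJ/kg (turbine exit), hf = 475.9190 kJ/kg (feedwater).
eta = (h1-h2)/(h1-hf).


W = 399.9680 kJ/kg
Q_in = 2432.6540 kJ/kg
eta = 0.1644 = 16.4416%

eta = 16.4416%


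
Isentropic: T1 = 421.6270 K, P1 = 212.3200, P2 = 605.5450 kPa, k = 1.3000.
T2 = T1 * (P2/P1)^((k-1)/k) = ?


(k-1)/k = 0.2308
(P2/P1)^exp = 1.2736
T2 = 421.6270 * 1.2736 = 536.9877 K

536.9877 K


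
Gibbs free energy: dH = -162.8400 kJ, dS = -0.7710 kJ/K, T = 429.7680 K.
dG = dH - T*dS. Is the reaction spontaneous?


T*dS = 429.7680 * -0.7710 = -331.3511 kJ
dG = -162.8400 + 331.3511 = 168.5111 kJ (non-spontaneous)

dG = 168.5111 kJ, non-spontaneous


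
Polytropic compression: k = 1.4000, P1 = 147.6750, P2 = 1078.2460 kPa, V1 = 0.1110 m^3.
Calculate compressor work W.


(k-1)/k = 0.2857
(P2/P1)^exp = 1.7648
W = 3.5000 * 147.6750 * 0.1110 * (1.7648 - 1) = 43.8763 kJ

43.8763 kJ


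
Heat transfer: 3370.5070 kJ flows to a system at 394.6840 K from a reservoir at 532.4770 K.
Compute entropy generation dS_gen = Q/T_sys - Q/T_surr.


dS_sys = 3370.5070/394.6840 = 8.5398 kJ/K
dS_surr = -3370.5070/532.4770 = -6.3299 kJ/K
dS_gen = 8.5398 - 6.3299 = 2.2099 kJ/K (irreversible)

dS_gen = 2.2099 kJ/K, irreversible


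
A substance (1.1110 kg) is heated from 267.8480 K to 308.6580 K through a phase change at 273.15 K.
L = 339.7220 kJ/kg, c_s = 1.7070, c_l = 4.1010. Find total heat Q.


Q1 (sensible, solid) = 1.1110 * 1.7070 * 5.3020 = 10.0551 kJ
Q2 (latent) = 1.1110 * 339.7220 = 377.4311 kJ
Q3 (sensible, liquid) = 1.1110 * 4.1010 * 35.5080 = 161.7819 kJ
Q_total = 549.2682 kJ

549.2682 kJ


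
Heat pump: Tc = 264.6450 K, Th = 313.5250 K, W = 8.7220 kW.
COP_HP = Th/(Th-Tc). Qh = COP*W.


COP = 313.5250 / 48.8800 = 6.4142
Qh = 6.4142 * 8.7220 = 55.9445 kW

COP = 6.4142, Qh = 55.9445 kW


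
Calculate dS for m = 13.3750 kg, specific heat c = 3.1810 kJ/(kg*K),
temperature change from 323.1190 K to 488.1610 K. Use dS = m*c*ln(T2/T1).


T2/T1 = 1.5108
ln(T2/T1) = 0.4126
dS = 13.3750 * 3.1810 * 0.4126 = 17.5555 kJ/K

17.5555 kJ/K


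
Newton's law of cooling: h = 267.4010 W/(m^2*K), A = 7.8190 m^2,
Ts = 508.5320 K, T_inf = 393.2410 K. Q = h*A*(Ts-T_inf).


dT = 115.2910 K
Q = 267.4010 * 7.8190 * 115.2910 = 241051.3934 W

241051.3934 W


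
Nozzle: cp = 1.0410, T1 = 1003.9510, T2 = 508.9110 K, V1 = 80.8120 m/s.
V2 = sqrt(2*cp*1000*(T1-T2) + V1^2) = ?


dT = 495.0400 K
2*cp*1000*dT = 1030673.2800
V1^2 = 6530.5793
V2 = sqrt(1037203.8593) = 1018.4321 m/s

1018.4321 m/s


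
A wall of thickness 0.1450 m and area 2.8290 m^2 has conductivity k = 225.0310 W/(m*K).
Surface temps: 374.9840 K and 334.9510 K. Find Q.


dT = 40.0330 K
Q = 225.0310 * 2.8290 * 40.0330 / 0.1450 = 175762.1805 W

175762.1805 W


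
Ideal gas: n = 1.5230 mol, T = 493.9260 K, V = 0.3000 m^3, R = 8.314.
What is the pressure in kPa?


P = nRT/V = 1.5230 * 8.314 * 493.9260 / 0.3000
= 6254.2007 / 0.3000 = 20847.3355 Pa = 20.8473 kPa

20.8473 kPa


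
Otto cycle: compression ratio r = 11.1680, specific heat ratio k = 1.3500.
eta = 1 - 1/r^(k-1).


r^(k-1) = 2.3270
eta = 1 - 1/2.3270 = 0.5703 = 57.0257%

57.0257%


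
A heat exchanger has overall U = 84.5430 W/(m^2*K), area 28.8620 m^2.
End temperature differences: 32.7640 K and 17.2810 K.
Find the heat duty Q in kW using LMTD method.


LMTD = 24.2027 K
Q = 84.5430 * 28.8620 * 24.2027 = 59056.4607 W = 59.0565 kW

59.0565 kW


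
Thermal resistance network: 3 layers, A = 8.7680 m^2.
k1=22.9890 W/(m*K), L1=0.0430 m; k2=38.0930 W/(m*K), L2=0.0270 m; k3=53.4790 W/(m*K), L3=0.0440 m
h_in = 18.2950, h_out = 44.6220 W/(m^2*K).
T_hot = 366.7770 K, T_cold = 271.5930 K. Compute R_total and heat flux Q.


R_conv_in = 1/(18.2950*8.7680) = 0.0062
R_1 = 0.0430/(22.9890*8.7680) = 0.0002
R_2 = 0.0270/(38.0930*8.7680) = 8.0838e-05
R_3 = 0.0440/(53.4790*8.7680) = 9.3836e-05
R_conv_out = 1/(44.6220*8.7680) = 0.0026
R_total = 0.0092 K/W
Q = 95.1840 / 0.0092 = 10370.9496 W

R_total = 0.0092 K/W, Q = 10370.9496 W


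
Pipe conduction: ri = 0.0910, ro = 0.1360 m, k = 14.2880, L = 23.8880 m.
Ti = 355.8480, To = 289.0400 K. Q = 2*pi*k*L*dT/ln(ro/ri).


dT = 66.8080 K
ln(ro/ri) = 0.4018
Q = 2*pi*14.2880*23.8880*66.8080 / 0.4018 = 356578.0725 W

356578.0725 W


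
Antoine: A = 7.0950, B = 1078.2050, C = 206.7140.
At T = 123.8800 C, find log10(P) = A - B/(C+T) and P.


C+T = 330.5940
B/(C+T) = 3.2614
log10(P) = 7.0950 - 3.2614 = 3.8336
P = 10^3.8336 = 6816.8333 mmHg

6816.8333 mmHg


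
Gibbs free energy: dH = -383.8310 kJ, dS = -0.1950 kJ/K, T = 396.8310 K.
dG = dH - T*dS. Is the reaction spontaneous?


T*dS = 396.8310 * -0.1950 = -77.3820 kJ
dG = -383.8310 + 77.3820 = -306.4490 kJ (spontaneous)

dG = -306.4490 kJ, spontaneous


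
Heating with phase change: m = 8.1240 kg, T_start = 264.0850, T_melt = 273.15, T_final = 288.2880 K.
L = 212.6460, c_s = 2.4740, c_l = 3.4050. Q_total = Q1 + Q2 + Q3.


Q1 (sensible, solid) = 8.1240 * 2.4740 * 9.0650 = 182.1954 kJ
Q2 (latent) = 8.1240 * 212.6460 = 1727.5361 kJ
Q3 (sensible, liquid) = 8.1240 * 3.4050 * 15.1380 = 418.7507 kJ
Q_total = 2328.4822 kJ

2328.4822 kJ


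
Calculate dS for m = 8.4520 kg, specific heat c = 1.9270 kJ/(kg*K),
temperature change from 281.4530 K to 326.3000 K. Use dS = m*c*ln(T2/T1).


T2/T1 = 1.1593
ln(T2/T1) = 0.1479
dS = 8.4520 * 1.9270 * 0.1479 = 2.4081 kJ/K

2.4081 kJ/K


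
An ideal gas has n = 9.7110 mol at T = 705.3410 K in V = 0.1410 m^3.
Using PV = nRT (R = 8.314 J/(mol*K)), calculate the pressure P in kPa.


P = nRT/V = 9.7110 * 8.314 * 705.3410 / 0.1410
= 56947.2955 / 0.1410 = 403881.5282 Pa = 403.8815 kPa

403.8815 kPa


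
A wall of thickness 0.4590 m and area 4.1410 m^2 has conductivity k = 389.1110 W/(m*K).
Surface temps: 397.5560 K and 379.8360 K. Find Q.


dT = 17.7200 K
Q = 389.1110 * 4.1410 * 17.7200 / 0.4590 = 62205.6412 W

62205.6412 W


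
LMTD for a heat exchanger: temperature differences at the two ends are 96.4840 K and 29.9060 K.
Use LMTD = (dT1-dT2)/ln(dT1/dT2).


dT1/dT2 = 3.2262
ln(dT1/dT2) = 1.1713
LMTD = 66.5780 / 1.1713 = 56.8402 K

56.8402 K


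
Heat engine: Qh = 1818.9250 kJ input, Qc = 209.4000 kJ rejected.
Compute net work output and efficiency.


W = 1818.9250 - 209.4000 = 1609.5250 kJ
eta = 1609.5250 / 1818.9250 = 0.8849 = 88.4877%

W = 1609.5250 kJ, eta = 88.4877%


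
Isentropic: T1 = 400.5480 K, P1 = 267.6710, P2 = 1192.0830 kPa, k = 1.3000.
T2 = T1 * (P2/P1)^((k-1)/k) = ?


(k-1)/k = 0.2308
(P2/P1)^exp = 1.4116
T2 = 400.5480 * 1.4116 = 565.3999 K

565.3999 K


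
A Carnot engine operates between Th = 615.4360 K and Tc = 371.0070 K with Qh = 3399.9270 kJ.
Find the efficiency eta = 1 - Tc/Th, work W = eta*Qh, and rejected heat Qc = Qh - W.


eta = 1 - 371.0070/615.4360 = 0.3972
W = 0.3972 * 3399.9270 = 1350.3285 kJ
Qc = 3399.9270 - 1350.3285 = 2049.5985 kJ

eta = 39.7164%, W = 1350.3285 kJ, Qc = 2049.5985 kJ


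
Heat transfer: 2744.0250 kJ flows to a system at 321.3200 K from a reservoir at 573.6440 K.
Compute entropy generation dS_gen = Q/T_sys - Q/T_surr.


dS_sys = 2744.0250/321.3200 = 8.5399 kJ/K
dS_surr = -2744.0250/573.6440 = -4.7835 kJ/K
dS_gen = 8.5399 - 4.7835 = 3.7564 kJ/K (irreversible)

dS_gen = 3.7564 kJ/K, irreversible


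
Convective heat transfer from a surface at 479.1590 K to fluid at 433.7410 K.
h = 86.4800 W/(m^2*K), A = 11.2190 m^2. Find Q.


dT = 45.4180 K
Q = 86.4800 * 11.2190 * 45.4180 = 44065.4120 W

44065.4120 W


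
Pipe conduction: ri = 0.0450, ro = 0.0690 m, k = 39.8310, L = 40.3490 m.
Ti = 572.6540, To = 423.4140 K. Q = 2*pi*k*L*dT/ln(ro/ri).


dT = 149.2400 K
ln(ro/ri) = 0.4274
Q = 2*pi*39.8310*40.3490*149.2400 / 0.4274 = 3525655.3374 W

3525655.3374 W


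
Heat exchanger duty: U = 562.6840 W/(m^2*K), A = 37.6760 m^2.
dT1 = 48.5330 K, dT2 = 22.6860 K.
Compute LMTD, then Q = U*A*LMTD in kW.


LMTD = 33.9870 K
Q = 562.6840 * 37.6760 * 33.9870 = 720514.2453 W = 720.5142 kW

720.5142 kW


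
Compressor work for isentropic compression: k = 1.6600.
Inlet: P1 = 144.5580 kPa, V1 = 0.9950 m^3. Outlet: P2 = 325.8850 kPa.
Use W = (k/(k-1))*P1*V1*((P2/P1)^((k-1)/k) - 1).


(k-1)/k = 0.3976
(P2/P1)^exp = 1.3815
W = 2.5152 * 144.5580 * 0.9950 * (1.3815 - 1) = 138.0227 kJ

138.0227 kJ


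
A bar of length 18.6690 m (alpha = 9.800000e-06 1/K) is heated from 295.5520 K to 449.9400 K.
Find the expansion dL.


dT = 154.3880 K
dL = 9.800000e-06 * 18.6690 * 154.3880 = 0.028246 m
L_final = 18.697246 m

dL = 0.028246 m


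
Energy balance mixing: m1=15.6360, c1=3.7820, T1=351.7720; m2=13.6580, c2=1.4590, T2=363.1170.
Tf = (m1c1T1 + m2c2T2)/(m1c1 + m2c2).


num = 28038.0015
den = 79.0624
Tf = 354.6314 K

354.6314 K


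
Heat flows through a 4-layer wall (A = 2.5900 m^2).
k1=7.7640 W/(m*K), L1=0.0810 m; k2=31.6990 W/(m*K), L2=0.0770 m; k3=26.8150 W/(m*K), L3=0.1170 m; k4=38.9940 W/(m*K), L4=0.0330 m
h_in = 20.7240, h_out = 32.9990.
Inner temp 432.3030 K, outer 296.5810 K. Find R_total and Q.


R_conv_in = 1/(20.7240*2.5900) = 0.0186
R_1 = 0.0810/(7.7640*2.5900) = 0.0040
R_2 = 0.0770/(31.6990*2.5900) = 0.0009
R_3 = 0.1170/(26.8150*2.5900) = 0.0017
R_4 = 0.0330/(38.9940*2.5900) = 0.0003
R_conv_out = 1/(32.9990*2.5900) = 0.0117
R_total = 0.0373 K/W
Q = 135.7220 / 0.0373 = 3637.8476 W

R_total = 0.0373 K/W, Q = 3637.8476 W


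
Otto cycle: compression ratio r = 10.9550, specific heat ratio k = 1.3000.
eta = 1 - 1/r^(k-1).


r^(k-1) = 2.0506
eta = 1 - 1/2.0506 = 0.5123 = 51.2341%

51.2341%


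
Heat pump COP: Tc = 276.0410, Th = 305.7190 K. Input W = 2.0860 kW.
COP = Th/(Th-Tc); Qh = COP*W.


COP = 305.7190 / 29.6780 = 10.3012
Qh = 10.3012 * 2.0860 = 21.4883 kW

COP = 10.3012, Qh = 21.4883 kW


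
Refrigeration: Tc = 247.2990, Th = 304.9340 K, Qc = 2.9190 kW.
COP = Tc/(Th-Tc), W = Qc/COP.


COP = 247.2990 / 57.6350 = 4.2908
W = 2.9190 / 4.2908 = 0.6803 kW

COP = 4.2908, W = 0.6803 kW


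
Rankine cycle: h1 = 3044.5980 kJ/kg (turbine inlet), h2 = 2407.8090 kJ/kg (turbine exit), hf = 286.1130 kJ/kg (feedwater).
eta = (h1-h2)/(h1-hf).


W = 636.7890 kJ/kg
Q_in = 2758.4850 kJ/kg
eta = 0.2308 = 23.0847%

eta = 23.0847%


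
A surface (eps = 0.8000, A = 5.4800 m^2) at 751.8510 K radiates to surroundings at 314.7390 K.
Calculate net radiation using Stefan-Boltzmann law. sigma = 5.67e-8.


T^4 = 3.1954e+11
Tsurr^4 = 9.8130e+09
Q = 0.8000 * 5.67e-8 * 5.4800 * 3.0973e+11 = 76990.0519 W

76990.0519 W


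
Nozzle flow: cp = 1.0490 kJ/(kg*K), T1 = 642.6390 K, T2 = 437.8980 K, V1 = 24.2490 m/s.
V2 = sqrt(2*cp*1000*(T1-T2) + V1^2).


dT = 204.7410 K
2*cp*1000*dT = 429546.6180
V1^2 = 588.0140
V2 = sqrt(430134.6320) = 655.8465 m/s

655.8465 m/s


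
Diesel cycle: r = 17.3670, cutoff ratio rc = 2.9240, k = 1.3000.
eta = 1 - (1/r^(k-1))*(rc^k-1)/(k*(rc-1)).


r^(k-1) = 2.3546
rc^k = 4.0343
eta = 0.4848 = 48.4776%

48.4776%


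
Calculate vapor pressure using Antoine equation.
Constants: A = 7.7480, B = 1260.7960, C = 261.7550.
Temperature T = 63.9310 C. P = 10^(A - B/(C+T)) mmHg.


C+T = 325.6860
B/(C+T) = 3.8712
log10(P) = 7.7480 - 3.8712 = 3.8768
P = 10^3.8768 = 7530.0681 mmHg

7530.0681 mmHg


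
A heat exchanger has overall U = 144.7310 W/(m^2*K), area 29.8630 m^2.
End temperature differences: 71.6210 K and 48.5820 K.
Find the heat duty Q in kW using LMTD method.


LMTD = 59.3582 K
Q = 144.7310 * 29.8630 * 59.3582 = 256552.0870 W = 256.5521 kW

256.5521 kW


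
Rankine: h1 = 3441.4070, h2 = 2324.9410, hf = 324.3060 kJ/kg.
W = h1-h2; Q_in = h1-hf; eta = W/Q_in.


W = 1116.4660 kJ/kg
Q_in = 3117.1010 kJ/kg
eta = 0.3582 = 35.8174%

eta = 35.8174%


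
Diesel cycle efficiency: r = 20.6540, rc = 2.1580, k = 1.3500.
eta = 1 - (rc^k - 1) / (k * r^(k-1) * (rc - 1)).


r^(k-1) = 2.8857
rc^k = 2.8247
eta = 0.5955 = 59.5524%

59.5524%


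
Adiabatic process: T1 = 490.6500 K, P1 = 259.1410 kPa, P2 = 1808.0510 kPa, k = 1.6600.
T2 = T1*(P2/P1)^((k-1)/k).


(k-1)/k = 0.3976
(P2/P1)^exp = 2.1649
T2 = 490.6500 * 2.1649 = 1062.2058 K

1062.2058 K


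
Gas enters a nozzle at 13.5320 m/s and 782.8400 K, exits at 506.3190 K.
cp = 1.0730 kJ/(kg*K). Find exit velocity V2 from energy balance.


dT = 276.5210 K
2*cp*1000*dT = 593414.0660
V1^2 = 183.1150
V2 = sqrt(593597.1810) = 770.4526 m/s

770.4526 m/s


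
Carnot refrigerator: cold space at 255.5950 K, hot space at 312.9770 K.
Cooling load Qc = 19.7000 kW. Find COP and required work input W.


COP = 255.5950 / 57.3820 = 4.4543
W = 19.7000 / 4.4543 = 4.4227 kW

COP = 4.4543, W = 4.4227 kW


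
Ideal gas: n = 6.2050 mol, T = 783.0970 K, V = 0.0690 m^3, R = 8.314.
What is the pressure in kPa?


P = nRT/V = 6.2050 * 8.314 * 783.0970 / 0.0690
= 40398.6978 / 0.0690 = 585488.3737 Pa = 585.4884 kPa

585.4884 kPa


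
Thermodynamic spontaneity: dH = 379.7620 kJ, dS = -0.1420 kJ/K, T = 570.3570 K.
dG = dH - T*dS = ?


T*dS = 570.3570 * -0.1420 = -80.9907 kJ
dG = 379.7620 + 80.9907 = 460.7527 kJ (non-spontaneous)

dG = 460.7527 kJ, non-spontaneous


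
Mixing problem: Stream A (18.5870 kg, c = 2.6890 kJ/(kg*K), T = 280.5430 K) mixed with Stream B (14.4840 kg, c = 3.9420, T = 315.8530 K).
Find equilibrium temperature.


num = 32055.5836
den = 107.0764
Tf = 299.3712 K

299.3712 K


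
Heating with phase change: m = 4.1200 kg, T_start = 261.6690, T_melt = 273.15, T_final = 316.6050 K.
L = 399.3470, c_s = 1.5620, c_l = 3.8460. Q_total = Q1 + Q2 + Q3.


Q1 (sensible, solid) = 4.1200 * 1.5620 * 11.4810 = 73.8853 kJ
Q2 (latent) = 4.1200 * 399.3470 = 1645.3096 kJ
Q3 (sensible, liquid) = 4.1200 * 3.8460 * 43.4550 = 688.5671 kJ
Q_total = 2407.7620 kJ

2407.7620 kJ


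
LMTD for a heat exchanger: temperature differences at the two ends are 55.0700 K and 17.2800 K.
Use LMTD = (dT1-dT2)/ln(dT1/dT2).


dT1/dT2 = 3.1869
ln(dT1/dT2) = 1.1591
LMTD = 37.7900 / 1.1591 = 32.6041 K

32.6041 K


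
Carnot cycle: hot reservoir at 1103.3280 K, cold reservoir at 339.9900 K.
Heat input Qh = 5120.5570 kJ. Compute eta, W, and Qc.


eta = 1 - 339.9900/1103.3280 = 0.6919
W = 0.6919 * 5120.5570 = 3542.6598 kJ
Qc = 5120.5570 - 3542.6598 = 1577.8972 kJ

eta = 69.1850%, W = 3542.6598 kJ, Qc = 1577.8972 kJ


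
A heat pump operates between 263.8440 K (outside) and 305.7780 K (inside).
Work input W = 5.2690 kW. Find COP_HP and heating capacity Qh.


COP = 305.7780 / 41.9340 = 7.2919
Qh = 7.2919 * 5.2690 = 38.4210 kW

COP = 7.2919, Qh = 38.4210 kW


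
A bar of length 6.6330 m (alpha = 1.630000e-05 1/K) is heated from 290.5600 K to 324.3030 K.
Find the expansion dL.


dT = 33.7430 K
dL = 1.630000e-05 * 6.6330 * 33.7430 = 0.003648 m
L_final = 6.636648 m

dL = 0.003648 m


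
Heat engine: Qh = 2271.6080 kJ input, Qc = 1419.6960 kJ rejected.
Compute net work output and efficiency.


W = 2271.6080 - 1419.6960 = 851.9120 kJ
eta = 851.9120 / 2271.6080 = 0.3750 = 37.5026%

W = 851.9120 kJ, eta = 37.5026%


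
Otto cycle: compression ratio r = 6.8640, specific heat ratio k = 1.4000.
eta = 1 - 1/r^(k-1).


r^(k-1) = 2.1609
eta = 1 - 1/2.1609 = 0.5372 = 53.7226%

53.7226%


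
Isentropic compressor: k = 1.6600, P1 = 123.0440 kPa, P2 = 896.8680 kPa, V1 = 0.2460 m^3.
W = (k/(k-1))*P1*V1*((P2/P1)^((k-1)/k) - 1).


(k-1)/k = 0.3976
(P2/P1)^exp = 2.2029
W = 2.5152 * 123.0440 * 0.2460 * (2.2029 - 1) = 91.5752 kJ

91.5752 kJ


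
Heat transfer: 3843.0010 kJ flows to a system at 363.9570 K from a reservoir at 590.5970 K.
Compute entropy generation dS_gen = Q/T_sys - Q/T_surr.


dS_sys = 3843.0010/363.9570 = 10.5589 kJ/K
dS_surr = -3843.0010/590.5970 = -6.5070 kJ/K
dS_gen = 10.5589 - 6.5070 = 4.0520 kJ/K (irreversible)

dS_gen = 4.0520 kJ/K, irreversible


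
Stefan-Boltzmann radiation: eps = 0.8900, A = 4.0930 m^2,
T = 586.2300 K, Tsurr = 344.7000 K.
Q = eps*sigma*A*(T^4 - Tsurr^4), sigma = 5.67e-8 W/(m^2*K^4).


T^4 = 1.1811e+11
Tsurr^4 = 1.4118e+10
Q = 0.8900 * 5.67e-8 * 4.0930 * 1.0399e+11 = 21478.2727 W

21478.2727 W


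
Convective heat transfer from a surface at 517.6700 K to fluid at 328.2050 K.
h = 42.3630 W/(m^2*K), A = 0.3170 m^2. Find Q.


dT = 189.4650 K
Q = 42.3630 * 0.3170 * 189.4650 = 2544.3389 W

2544.3389 W


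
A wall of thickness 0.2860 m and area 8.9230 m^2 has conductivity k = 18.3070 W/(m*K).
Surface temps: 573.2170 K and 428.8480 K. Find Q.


dT = 144.3690 K
Q = 18.3070 * 8.9230 * 144.3690 / 0.2860 = 82458.6062 W

82458.6062 W


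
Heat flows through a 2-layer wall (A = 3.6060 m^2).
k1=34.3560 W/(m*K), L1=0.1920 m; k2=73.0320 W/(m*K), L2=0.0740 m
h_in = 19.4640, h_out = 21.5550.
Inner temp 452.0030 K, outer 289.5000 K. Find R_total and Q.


R_conv_in = 1/(19.4640*3.6060) = 0.0142
R_1 = 0.1920/(34.3560*3.6060) = 0.0015
R_2 = 0.0740/(73.0320*3.6060) = 0.0003
R_conv_out = 1/(21.5550*3.6060) = 0.0129
R_total = 0.0289 K/W
Q = 162.5030 / 0.0289 = 5614.4157 W

R_total = 0.0289 K/W, Q = 5614.4157 W


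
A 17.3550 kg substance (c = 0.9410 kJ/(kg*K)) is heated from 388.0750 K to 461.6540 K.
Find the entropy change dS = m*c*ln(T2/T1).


T2/T1 = 1.1896
ln(T2/T1) = 0.1736
dS = 17.3550 * 0.9410 * 0.1736 = 2.8353 kJ/K

2.8353 kJ/K


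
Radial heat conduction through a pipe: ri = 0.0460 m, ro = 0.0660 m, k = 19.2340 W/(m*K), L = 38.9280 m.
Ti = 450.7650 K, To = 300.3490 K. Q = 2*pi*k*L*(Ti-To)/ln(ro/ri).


dT = 150.4160 K
ln(ro/ri) = 0.3610
Q = 2*pi*19.2340*38.9280*150.4160 / 0.3610 = 1960118.6021 W

1960118.6021 W


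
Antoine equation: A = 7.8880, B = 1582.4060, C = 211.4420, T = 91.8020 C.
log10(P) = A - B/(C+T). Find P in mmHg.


C+T = 303.2440
B/(C+T) = 5.2183
log10(P) = 7.8880 - 5.2183 = 2.6697
P = 10^2.6697 = 467.4553 mmHg

467.4553 mmHg


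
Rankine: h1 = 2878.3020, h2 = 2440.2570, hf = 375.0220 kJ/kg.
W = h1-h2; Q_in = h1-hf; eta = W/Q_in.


W = 438.0450 kJ/kg
Q_in = 2503.2800 kJ/kg
eta = 0.1750 = 17.4988%

eta = 17.4988%


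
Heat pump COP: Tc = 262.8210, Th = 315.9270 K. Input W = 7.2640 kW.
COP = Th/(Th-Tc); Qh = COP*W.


COP = 315.9270 / 53.1060 = 5.9490
Qh = 5.9490 * 7.2640 = 43.2135 kW

COP = 5.9490, Qh = 43.2135 kW


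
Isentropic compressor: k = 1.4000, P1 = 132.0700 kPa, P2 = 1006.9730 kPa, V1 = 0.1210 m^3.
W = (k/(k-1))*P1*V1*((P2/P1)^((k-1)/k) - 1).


(k-1)/k = 0.2857
(P2/P1)^exp = 1.7867
W = 3.5000 * 132.0700 * 0.1210 * (1.7867 - 1) = 44.0036 kJ

44.0036 kJ


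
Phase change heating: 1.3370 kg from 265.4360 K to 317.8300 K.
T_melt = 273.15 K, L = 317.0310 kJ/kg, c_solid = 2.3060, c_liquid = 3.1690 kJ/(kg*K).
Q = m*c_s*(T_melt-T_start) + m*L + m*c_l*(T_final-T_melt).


Q1 (sensible, solid) = 1.3370 * 2.3060 * 7.7140 = 23.7832 kJ
Q2 (latent) = 1.3370 * 317.0310 = 423.8704 kJ
Q3 (sensible, liquid) = 1.3370 * 3.1690 * 44.6800 = 189.3071 kJ
Q_total = 636.9607 kJ

636.9607 kJ


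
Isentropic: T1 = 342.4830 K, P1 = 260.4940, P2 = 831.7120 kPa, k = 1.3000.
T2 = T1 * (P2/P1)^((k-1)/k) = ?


(k-1)/k = 0.2308
(P2/P1)^exp = 1.3072
T2 = 342.4830 * 1.3072 = 447.7001 K

447.7001 K


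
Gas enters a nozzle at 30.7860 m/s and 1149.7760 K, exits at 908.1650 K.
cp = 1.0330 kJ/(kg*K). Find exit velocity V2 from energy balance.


dT = 241.6110 K
2*cp*1000*dT = 499168.3260
V1^2 = 947.7778
V2 = sqrt(500116.1038) = 707.1889 m/s

707.1889 m/s


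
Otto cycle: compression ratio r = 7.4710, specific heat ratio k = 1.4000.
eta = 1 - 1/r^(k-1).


r^(k-1) = 2.2354
eta = 1 - 1/2.2354 = 0.5526 = 55.2649%

55.2649%


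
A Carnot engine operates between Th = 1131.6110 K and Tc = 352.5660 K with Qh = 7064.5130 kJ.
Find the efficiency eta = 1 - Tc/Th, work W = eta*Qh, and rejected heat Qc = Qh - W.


eta = 1 - 352.5660/1131.6110 = 0.6884
W = 0.6884 * 7064.5130 = 4863.4854 kJ
Qc = 7064.5130 - 4863.4854 = 2201.0276 kJ

eta = 68.8439%, W = 4863.4854 kJ, Qc = 2201.0276 kJ


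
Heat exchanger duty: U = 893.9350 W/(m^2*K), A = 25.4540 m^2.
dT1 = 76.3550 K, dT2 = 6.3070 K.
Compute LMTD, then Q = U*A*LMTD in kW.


LMTD = 28.0896 K
Q = 893.9350 * 25.4540 * 28.0896 = 639157.2225 W = 639.1572 kW

639.1572 kW


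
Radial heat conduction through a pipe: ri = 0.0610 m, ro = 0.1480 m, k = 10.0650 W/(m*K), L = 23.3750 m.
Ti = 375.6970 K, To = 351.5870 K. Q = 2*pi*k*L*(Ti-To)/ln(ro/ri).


dT = 24.1100 K
ln(ro/ri) = 0.8863
Q = 2*pi*10.0650*23.3750*24.1100 / 0.8863 = 40210.8180 W

40210.8180 W


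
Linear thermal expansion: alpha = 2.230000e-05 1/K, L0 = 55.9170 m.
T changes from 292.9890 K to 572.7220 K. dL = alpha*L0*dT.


dT = 279.7330 K
dL = 2.230000e-05 * 55.9170 * 279.7330 = 0.348813 m
L_final = 56.265813 m

dL = 0.348813 m


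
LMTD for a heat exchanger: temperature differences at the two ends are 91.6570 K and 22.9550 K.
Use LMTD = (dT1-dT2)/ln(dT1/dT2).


dT1/dT2 = 3.9929
ln(dT1/dT2) = 1.3845
LMTD = 68.7020 / 1.3845 = 49.6216 K

49.6216 K


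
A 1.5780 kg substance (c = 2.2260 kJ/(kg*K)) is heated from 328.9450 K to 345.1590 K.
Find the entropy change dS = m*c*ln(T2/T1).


T2/T1 = 1.0493
ln(T2/T1) = 0.0481
dS = 1.5780 * 2.2260 * 0.0481 = 0.1690 kJ/K

0.1690 kJ/K


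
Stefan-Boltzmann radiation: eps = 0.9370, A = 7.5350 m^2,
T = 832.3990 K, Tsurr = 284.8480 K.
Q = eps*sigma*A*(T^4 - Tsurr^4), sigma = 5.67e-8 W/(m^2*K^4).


T^4 = 4.8009e+11
Tsurr^4 = 6.5834e+09
Q = 0.9370 * 5.67e-8 * 7.5350 * 4.7351e+11 = 189555.1104 W

189555.1104 W


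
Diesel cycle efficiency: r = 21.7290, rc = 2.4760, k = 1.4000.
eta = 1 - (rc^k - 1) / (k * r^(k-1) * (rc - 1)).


r^(k-1) = 3.4262
rc^k = 3.5584
eta = 0.6386 = 63.8646%

63.8646%


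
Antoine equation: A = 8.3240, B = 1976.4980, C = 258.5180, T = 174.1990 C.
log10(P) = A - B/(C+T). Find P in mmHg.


C+T = 432.7170
B/(C+T) = 4.5676
log10(P) = 8.3240 - 4.5676 = 3.7564
P = 10^3.7564 = 5706.2944 mmHg

5706.2944 mmHg


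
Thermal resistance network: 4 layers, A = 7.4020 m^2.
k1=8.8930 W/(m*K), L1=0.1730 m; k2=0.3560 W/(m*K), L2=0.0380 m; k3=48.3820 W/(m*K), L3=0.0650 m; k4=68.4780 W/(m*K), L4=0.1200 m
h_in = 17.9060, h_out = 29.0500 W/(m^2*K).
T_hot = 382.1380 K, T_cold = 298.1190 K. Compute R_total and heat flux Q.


R_conv_in = 1/(17.9060*7.4020) = 0.0075
R_1 = 0.1730/(8.8930*7.4020) = 0.0026
R_2 = 0.0380/(0.3560*7.4020) = 0.0144
R_3 = 0.0650/(48.3820*7.4020) = 0.0002
R_4 = 0.1200/(68.4780*7.4020) = 0.0002
R_conv_out = 1/(29.0500*7.4020) = 0.0047
R_total = 0.0297 K/W
Q = 84.0190 / 0.0297 = 2832.5025 W

R_total = 0.0297 K/W, Q = 2832.5025 W


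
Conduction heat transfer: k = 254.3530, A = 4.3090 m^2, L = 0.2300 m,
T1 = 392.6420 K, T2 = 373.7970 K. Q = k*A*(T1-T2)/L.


dT = 18.8450 K
Q = 254.3530 * 4.3090 * 18.8450 / 0.2300 = 89801.1016 W

89801.1016 W


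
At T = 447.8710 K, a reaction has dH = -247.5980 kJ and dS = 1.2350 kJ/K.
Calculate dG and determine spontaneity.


T*dS = 447.8710 * 1.2350 = 553.1207 kJ
dG = -247.5980 - 553.1207 = -800.7187 kJ (spontaneous)

dG = -800.7187 kJ, spontaneous


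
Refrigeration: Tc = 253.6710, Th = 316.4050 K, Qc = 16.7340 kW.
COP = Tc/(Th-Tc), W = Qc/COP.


COP = 253.6710 / 62.7340 = 4.0436
W = 16.7340 / 4.0436 = 4.1384 kW

COP = 4.0436, W = 4.1384 kW


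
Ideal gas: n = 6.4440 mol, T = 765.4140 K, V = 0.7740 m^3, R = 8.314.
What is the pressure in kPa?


P = nRT/V = 6.4440 * 8.314 * 765.4140 / 0.7740
= 41007.3735 / 0.7740 = 52981.1027 Pa = 52.9811 kPa

52.9811 kPa


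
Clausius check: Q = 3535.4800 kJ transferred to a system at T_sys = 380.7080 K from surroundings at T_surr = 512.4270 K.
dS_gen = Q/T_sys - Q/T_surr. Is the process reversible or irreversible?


dS_sys = 3535.4800/380.7080 = 9.2866 kJ/K
dS_surr = -3535.4800/512.4270 = -6.8995 kJ/K
dS_gen = 9.2866 - 6.8995 = 2.3871 kJ/K (irreversible)

dS_gen = 2.3871 kJ/K, irreversible


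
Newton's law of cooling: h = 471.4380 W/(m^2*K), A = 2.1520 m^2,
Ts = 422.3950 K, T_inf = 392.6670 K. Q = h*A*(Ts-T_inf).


dT = 29.7280 K
Q = 471.4380 * 2.1520 * 29.7280 = 30160.0839 W

30160.0839 W


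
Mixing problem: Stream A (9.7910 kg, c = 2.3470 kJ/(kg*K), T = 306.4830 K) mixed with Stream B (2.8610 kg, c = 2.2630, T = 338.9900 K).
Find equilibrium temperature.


num = 9237.5905
den = 29.4539
Tf = 313.6286 K

313.6286 K


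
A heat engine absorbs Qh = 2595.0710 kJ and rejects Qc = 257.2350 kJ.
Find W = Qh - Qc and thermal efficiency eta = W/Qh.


W = 2595.0710 - 257.2350 = 2337.8360 kJ
eta = 2337.8360 / 2595.0710 = 0.9009 = 90.0876%

W = 2337.8360 kJ, eta = 90.0876%


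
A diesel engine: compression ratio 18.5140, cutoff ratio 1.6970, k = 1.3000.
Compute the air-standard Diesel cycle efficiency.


r^(k-1) = 2.4002
rc^k = 1.9888
eta = 0.5454 = 54.5355%

54.5355%


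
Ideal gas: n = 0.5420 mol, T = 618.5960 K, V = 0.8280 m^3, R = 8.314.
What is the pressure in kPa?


P = nRT/V = 0.5420 * 8.314 * 618.5960 / 0.8280
= 2787.5099 / 0.8280 = 3366.5578 Pa = 3.3666 kPa

3.3666 kPa


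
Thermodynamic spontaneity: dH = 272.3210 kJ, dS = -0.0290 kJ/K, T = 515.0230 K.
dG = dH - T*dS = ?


T*dS = 515.0230 * -0.0290 = -14.9357 kJ
dG = 272.3210 + 14.9357 = 287.2567 kJ (non-spontaneous)

dG = 287.2567 kJ, non-spontaneous


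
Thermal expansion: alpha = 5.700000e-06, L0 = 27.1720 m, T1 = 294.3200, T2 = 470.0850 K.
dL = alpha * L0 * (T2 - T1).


dT = 175.7650 K
dL = 5.700000e-06 * 27.1720 * 175.7650 = 0.027223 m
L_final = 27.199223 m

dL = 0.027223 m


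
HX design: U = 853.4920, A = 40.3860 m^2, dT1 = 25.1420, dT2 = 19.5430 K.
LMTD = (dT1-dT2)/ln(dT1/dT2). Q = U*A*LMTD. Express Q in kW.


LMTD = 22.2251 K
Q = 853.4920 * 40.3860 * 22.2251 = 766079.1689 W = 766.0792 kW

766.0792 kW


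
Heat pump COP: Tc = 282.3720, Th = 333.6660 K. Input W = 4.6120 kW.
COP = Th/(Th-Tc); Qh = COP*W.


COP = 333.6660 / 51.2940 = 6.5050
Qh = 6.5050 * 4.6120 = 30.0009 kW

COP = 6.5050, Qh = 30.0009 kW


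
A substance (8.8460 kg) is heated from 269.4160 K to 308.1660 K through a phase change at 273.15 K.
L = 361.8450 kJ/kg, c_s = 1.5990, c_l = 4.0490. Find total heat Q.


Q1 (sensible, solid) = 8.8460 * 1.5990 * 3.7340 = 52.8165 kJ
Q2 (latent) = 8.8460 * 361.8450 = 3200.8809 kJ
Q3 (sensible, liquid) = 8.8460 * 4.0490 * 35.0160 = 1254.1840 kJ
Q_total = 4507.8814 kJ

4507.8814 kJ


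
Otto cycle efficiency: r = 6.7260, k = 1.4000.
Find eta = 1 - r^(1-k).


r^(k-1) = 2.1434
eta = 1 - 1/2.1434 = 0.5335 = 53.3451%

53.3451%


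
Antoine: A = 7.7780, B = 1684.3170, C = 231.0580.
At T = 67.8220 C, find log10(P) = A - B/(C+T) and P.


C+T = 298.8800
B/(C+T) = 5.6354
log10(P) = 7.7780 - 5.6354 = 2.1426
P = 10^2.1426 = 138.8581 mmHg

138.8581 mmHg


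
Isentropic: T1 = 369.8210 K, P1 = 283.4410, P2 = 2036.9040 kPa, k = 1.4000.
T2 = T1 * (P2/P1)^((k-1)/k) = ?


(k-1)/k = 0.2857
(P2/P1)^exp = 1.7568
T2 = 369.8210 * 1.7568 = 649.6929 K

649.6929 K


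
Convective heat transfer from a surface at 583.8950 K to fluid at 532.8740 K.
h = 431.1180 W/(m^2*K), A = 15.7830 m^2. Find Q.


dT = 51.0210 K
Q = 431.1180 * 15.7830 * 51.0210 = 347163.9961 W

347163.9961 W


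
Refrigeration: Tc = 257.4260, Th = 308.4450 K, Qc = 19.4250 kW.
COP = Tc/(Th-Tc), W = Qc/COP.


COP = 257.4260 / 51.0190 = 5.0457
W = 19.4250 / 5.0457 = 3.8498 kW

COP = 5.0457, W = 3.8498 kW


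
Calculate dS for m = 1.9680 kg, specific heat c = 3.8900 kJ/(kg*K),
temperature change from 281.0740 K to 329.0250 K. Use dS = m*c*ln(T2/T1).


T2/T1 = 1.1706
ln(T2/T1) = 0.1575
dS = 1.9680 * 3.8900 * 0.1575 = 1.2059 kJ/K

1.2059 kJ/K


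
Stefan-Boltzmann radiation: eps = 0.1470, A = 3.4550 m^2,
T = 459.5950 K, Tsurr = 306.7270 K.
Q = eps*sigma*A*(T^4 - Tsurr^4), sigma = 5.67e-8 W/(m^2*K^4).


T^4 = 4.4617e+10
Tsurr^4 = 8.8513e+09
Q = 0.1470 * 5.67e-8 * 3.4550 * 3.5766e+10 = 1029.9496 W

1029.9496 W


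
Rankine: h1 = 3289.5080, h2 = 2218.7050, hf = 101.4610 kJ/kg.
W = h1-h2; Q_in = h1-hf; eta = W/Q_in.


W = 1070.8030 kJ/kg
Q_in = 3188.0470 kJ/kg
eta = 0.3359 = 33.5881%

eta = 33.5881%


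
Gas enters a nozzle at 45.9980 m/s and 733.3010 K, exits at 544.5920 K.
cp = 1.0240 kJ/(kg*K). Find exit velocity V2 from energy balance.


dT = 188.7090 K
2*cp*1000*dT = 386476.0320
V1^2 = 2115.8160
V2 = sqrt(388591.8480) = 623.3714 m/s

623.3714 m/s


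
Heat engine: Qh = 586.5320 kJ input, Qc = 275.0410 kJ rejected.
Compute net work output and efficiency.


W = 586.5320 - 275.0410 = 311.4910 kJ
eta = 311.4910 / 586.5320 = 0.5311 = 53.1072%

W = 311.4910 kJ, eta = 53.1072%


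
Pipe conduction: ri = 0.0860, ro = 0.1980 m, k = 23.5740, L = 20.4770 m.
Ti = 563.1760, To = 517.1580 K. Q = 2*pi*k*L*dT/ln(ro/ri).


dT = 46.0180 K
ln(ro/ri) = 0.8339
Q = 2*pi*23.5740*20.4770*46.0180 / 0.8339 = 167372.0618 W

167372.0618 W


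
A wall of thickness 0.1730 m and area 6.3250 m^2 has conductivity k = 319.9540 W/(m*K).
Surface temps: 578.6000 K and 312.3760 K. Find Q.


dT = 266.2240 K
Q = 319.9540 * 6.3250 * 266.2240 / 0.1730 = 3114219.1799 W

3114219.1799 W


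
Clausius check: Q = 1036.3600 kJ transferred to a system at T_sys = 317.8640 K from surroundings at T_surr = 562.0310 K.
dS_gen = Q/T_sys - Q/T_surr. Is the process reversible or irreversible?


dS_sys = 1036.3600/317.8640 = 3.2604 kJ/K
dS_surr = -1036.3600/562.0310 = -1.8440 kJ/K
dS_gen = 3.2604 - 1.8440 = 1.4164 kJ/K (irreversible)

dS_gen = 1.4164 kJ/K, irreversible


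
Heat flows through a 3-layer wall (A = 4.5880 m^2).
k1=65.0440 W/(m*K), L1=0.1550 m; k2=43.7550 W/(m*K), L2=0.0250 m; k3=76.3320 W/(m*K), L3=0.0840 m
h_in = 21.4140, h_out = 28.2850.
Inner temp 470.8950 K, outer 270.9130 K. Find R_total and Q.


R_conv_in = 1/(21.4140*4.5880) = 0.0102
R_1 = 0.1550/(65.0440*4.5880) = 0.0005
R_2 = 0.0250/(43.7550*4.5880) = 0.0001
R_3 = 0.0840/(76.3320*4.5880) = 0.0002
R_conv_out = 1/(28.2850*4.5880) = 0.0077
R_total = 0.0188 K/W
Q = 199.9820 / 0.0188 = 10655.4666 W

R_total = 0.0188 K/W, Q = 10655.4666 W


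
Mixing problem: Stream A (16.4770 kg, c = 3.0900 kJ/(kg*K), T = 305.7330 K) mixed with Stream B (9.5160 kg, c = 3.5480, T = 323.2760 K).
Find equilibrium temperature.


num = 26480.7611
den = 84.6767
Tf = 312.7278 K

312.7278 K


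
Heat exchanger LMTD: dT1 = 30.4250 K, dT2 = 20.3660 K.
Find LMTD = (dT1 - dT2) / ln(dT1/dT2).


dT1/dT2 = 1.4939
ln(dT1/dT2) = 0.4014
LMTD = 10.0590 / 0.4014 = 25.0599 K

25.0599 K


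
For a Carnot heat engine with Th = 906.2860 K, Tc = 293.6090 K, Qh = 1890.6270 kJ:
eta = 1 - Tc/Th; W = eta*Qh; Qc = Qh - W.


eta = 1 - 293.6090/906.2860 = 0.6760
W = 0.6760 * 1890.6270 = 1278.1216 kJ
Qc = 1890.6270 - 1278.1216 = 612.5054 kJ

eta = 67.6031%, W = 1278.1216 kJ, Qc = 612.5054 kJ


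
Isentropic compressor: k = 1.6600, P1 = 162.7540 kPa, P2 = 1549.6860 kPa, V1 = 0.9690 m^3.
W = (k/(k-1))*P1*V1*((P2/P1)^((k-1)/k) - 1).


(k-1)/k = 0.3976
(P2/P1)^exp = 2.4498
W = 2.5152 * 162.7540 * 0.9690 * (2.4498 - 1) = 575.0699 kJ

575.0699 kJ


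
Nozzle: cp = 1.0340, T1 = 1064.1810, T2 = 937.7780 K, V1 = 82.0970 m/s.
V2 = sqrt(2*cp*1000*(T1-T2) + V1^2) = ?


dT = 126.4030 K
2*cp*1000*dT = 261401.4040
V1^2 = 6739.9174
V2 = sqrt(268141.3214) = 517.8236 m/s

517.8236 m/s


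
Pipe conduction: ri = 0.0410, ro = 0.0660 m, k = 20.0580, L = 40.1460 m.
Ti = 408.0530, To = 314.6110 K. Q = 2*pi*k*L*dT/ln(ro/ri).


dT = 93.4420 K
ln(ro/ri) = 0.4761
Q = 2*pi*20.0580*40.1460*93.4420 / 0.4761 = 993046.3585 W

993046.3585 W


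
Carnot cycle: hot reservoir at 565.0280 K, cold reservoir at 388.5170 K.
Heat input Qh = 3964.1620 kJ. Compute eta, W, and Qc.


eta = 1 - 388.5170/565.0280 = 0.3124
W = 0.3124 * 3964.1620 = 1238.3779 kJ
Qc = 3964.1620 - 1238.3779 = 2725.7841 kJ

eta = 31.2393%, W = 1238.3779 kJ, Qc = 2725.7841 kJ


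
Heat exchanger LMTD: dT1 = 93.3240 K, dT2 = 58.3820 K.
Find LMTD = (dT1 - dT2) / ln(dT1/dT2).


dT1/dT2 = 1.5985
ln(dT1/dT2) = 0.4691
LMTD = 34.9420 / 0.4691 = 74.4921 K

74.4921 K


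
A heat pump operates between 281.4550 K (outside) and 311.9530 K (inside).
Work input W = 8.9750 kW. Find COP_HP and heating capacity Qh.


COP = 311.9530 / 30.4980 = 10.2286
Qh = 10.2286 * 8.9750 = 91.8020 kW

COP = 10.2286, Qh = 91.8020 kW


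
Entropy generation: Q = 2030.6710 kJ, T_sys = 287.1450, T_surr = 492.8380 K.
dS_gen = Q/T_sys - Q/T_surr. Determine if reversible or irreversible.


dS_sys = 2030.6710/287.1450 = 7.0719 kJ/K
dS_surr = -2030.6710/492.8380 = -4.1204 kJ/K
dS_gen = 7.0719 - 4.1204 = 2.9516 kJ/K (irreversible)

dS_gen = 2.9516 kJ/K, irreversible


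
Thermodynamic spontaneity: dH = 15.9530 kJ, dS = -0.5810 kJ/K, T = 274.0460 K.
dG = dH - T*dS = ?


T*dS = 274.0460 * -0.5810 = -159.2207 kJ
dG = 15.9530 + 159.2207 = 175.1737 kJ (non-spontaneous)

dG = 175.1737 kJ, non-spontaneous


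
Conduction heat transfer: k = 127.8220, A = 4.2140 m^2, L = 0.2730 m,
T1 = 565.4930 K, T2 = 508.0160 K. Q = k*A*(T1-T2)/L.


dT = 57.4770 K
Q = 127.8220 * 4.2140 * 57.4770 / 0.2730 = 113404.8386 W

113404.8386 W


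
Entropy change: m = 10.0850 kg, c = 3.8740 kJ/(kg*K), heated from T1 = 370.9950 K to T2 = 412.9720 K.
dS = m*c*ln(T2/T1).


T2/T1 = 1.1131
ln(T2/T1) = 0.1072
dS = 10.0850 * 3.8740 * 0.1072 = 4.1879 kJ/K

4.1879 kJ/K


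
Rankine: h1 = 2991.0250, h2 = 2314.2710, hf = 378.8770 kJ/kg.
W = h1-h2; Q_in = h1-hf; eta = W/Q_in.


W = 676.7540 kJ/kg
Q_in = 2612.1480 kJ/kg
eta = 0.2591 = 25.9080%

eta = 25.9080%


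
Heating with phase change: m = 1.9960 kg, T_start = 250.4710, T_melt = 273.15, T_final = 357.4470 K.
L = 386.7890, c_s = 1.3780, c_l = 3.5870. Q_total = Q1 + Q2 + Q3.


Q1 (sensible, solid) = 1.9960 * 1.3780 * 22.6790 = 62.3783 kJ
Q2 (latent) = 1.9960 * 386.7890 = 772.0308 kJ
Q3 (sensible, liquid) = 1.9960 * 3.5870 * 84.2970 = 603.5372 kJ
Q_total = 1437.9463 kJ

1437.9463 kJ


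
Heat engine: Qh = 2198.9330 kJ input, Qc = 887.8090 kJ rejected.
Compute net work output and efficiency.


W = 2198.9330 - 887.8090 = 1311.1240 kJ
eta = 1311.1240 / 2198.9330 = 0.5963 = 59.6255%

W = 1311.1240 kJ, eta = 59.6255%


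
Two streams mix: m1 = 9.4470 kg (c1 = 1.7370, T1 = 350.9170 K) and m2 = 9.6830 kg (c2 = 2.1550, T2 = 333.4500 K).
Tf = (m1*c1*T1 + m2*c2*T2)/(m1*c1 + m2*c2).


num = 12716.4072
den = 37.2763
Tf = 341.1392 K

341.1392 K


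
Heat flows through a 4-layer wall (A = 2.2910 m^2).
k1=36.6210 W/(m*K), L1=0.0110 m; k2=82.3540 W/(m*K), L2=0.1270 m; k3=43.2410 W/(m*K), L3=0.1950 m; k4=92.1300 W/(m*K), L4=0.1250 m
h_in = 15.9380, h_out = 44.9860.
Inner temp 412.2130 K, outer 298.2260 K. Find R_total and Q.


R_conv_in = 1/(15.9380*2.2910) = 0.0274
R_1 = 0.0110/(36.6210*2.2910) = 0.0001
R_2 = 0.1270/(82.3540*2.2910) = 0.0007
R_3 = 0.1950/(43.2410*2.2910) = 0.0020
R_4 = 0.1250/(92.1300*2.2910) = 0.0006
R_conv_out = 1/(44.9860*2.2910) = 0.0097
R_total = 0.0405 K/W
Q = 113.9870 / 0.0405 = 2817.6626 W

R_total = 0.0405 K/W, Q = 2817.6626 W
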